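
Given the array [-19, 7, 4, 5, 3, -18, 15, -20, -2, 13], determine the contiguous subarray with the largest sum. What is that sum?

Using Kadane's algorithm on [-19, 7, 4, 5, 3, -18, 15, -20, -2, 13]:

Scanning through the array:
Position 1 (value 7): max_ending_here = 7, max_so_far = 7
Position 2 (value 4): max_ending_here = 11, max_so_far = 11
Position 3 (value 5): max_ending_here = 16, max_so_far = 16
Position 4 (value 3): max_ending_here = 19, max_so_far = 19
Position 5 (value -18): max_ending_here = 1, max_so_far = 19
Position 6 (value 15): max_ending_here = 16, max_so_far = 19
Position 7 (value -20): max_ending_here = -4, max_so_far = 19
Position 8 (value -2): max_ending_here = -2, max_so_far = 19
Position 9 (value 13): max_ending_here = 13, max_so_far = 19

Maximum subarray: [7, 4, 5, 3]
Maximum sum: 19

The maximum subarray is [7, 4, 5, 3] with sum 19. This subarray runs from index 1 to index 4.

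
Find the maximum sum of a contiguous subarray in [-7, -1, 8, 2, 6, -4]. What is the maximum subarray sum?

Using Kadane's algorithm on [-7, -1, 8, 2, 6, -4]:

Scanning through the array:
Position 1 (value -1): max_ending_here = -1, max_so_far = -1
Position 2 (value 8): max_ending_here = 8, max_so_far = 8
Position 3 (value 2): max_ending_here = 10, max_so_far = 10
Position 4 (value 6): max_ending_here = 16, max_so_far = 16
Position 5 (value -4): max_ending_here = 12, max_so_far = 16

Maximum subarray: [8, 2, 6]
Maximum sum: 16

The maximum subarray is [8, 2, 6] with sum 16. This subarray runs from index 2 to index 4.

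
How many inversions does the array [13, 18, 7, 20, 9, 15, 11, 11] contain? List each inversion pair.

Finding inversions in [13, 18, 7, 20, 9, 15, 11, 11]:

(0, 2): arr[0]=13 > arr[2]=7
(0, 4): arr[0]=13 > arr[4]=9
(0, 6): arr[0]=13 > arr[6]=11
(0, 7): arr[0]=13 > arr[7]=11
(1, 2): arr[1]=18 > arr[2]=7
(1, 4): arr[1]=18 > arr[4]=9
(1, 5): arr[1]=18 > arr[5]=15
(1, 6): arr[1]=18 > arr[6]=11
(1, 7): arr[1]=18 > arr[7]=11
(3, 4): arr[3]=20 > arr[4]=9
(3, 5): arr[3]=20 > arr[5]=15
(3, 6): arr[3]=20 > arr[6]=11
(3, 7): arr[3]=20 > arr[7]=11
(5, 6): arr[5]=15 > arr[6]=11
(5, 7): arr[5]=15 > arr[7]=11

Total inversions: 15

The array has 15 inversion(s): (0,2), (0,4), (0,6), (0,7), (1,2), (1,4), (1,5), (1,6), (1,7), (3,4), (3,5), (3,6), (3,7), (5,6), (5,7). Each pair (i,j) satisfies i < j and arr[i] > arr[j].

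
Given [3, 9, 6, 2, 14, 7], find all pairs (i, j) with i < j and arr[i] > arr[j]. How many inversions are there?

Finding inversions in [3, 9, 6, 2, 14, 7]:

(0, 3): arr[0]=3 > arr[3]=2
(1, 2): arr[1]=9 > arr[2]=6
(1, 3): arr[1]=9 > arr[3]=2
(1, 5): arr[1]=9 > arr[5]=7
(2, 3): arr[2]=6 > arr[3]=2
(4, 5): arr[4]=14 > arr[5]=7

Total inversions: 6

The array has 6 inversion(s): (0,3), (1,2), (1,3), (1,5), (2,3), (4,5). Each pair (i,j) satisfies i < j and arr[i] > arr[j].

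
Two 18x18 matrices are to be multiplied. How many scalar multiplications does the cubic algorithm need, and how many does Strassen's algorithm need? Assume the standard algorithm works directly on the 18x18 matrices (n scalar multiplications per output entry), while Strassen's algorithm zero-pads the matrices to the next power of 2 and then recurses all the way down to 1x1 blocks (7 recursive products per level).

Matrix multiplication for 18x18 matrices:

Strassen's algorithm requires power-of-2 dimensions. Pad 18x18 to 32x32 (next power of 2).

Standard algorithm: 18^3 = 5832 multiplications
Strassen's algorithm: 7^(log2(32)) = 7^5 = 16807 multiplications
Difference: 5832 - 16807 = -10975 (Strassen uses MORE here due to padding overhead — for small or just-over-power-of-2 n, padding can outweigh the per-level savings)

Standard: 5832 multiplications (18^3). Strassen: 16807 multiplications (7^5, after padding to 32x32). Strassen reduces 8 recursive multiplications to 7 at each level.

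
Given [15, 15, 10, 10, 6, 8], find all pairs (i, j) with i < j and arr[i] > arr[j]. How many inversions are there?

Finding inversions in [15, 15, 10, 10, 6, 8]:

(0, 2): arr[0]=15 > arr[2]=10
(0, 3): arr[0]=15 > arr[3]=10
(0, 4): arr[0]=15 > arr[4]=6
(0, 5): arr[0]=15 > arr[5]=8
(1, 2): arr[1]=15 > arr[2]=10
(1, 3): arr[1]=15 > arr[3]=10
(1, 4): arr[1]=15 > arr[4]=6
(1, 5): arr[1]=15 > arr[5]=8
(2, 4): arr[2]=10 > arr[4]=6
(2, 5): arr[2]=10 > arr[5]=8
(3, 4): arr[3]=10 > arr[4]=6
(3, 5): arr[3]=10 > arr[5]=8

Total inversions: 12

The array has 12 inversion(s): (0,2), (0,3), (0,4), (0,5), (1,2), (1,3), (1,4), (1,5), (2,4), (2,5), (3,4), (3,5). Each pair (i,j) satisfies i < j and arr[i] > arr[j].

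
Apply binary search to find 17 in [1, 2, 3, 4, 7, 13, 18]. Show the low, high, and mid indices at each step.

Binary search for 17 in [1, 2, 3, 4, 7, 13, 18]:

lo=0, hi=6, mid=3, arr[mid]=4 -> 4 < 17, search right half
lo=4, hi=6, mid=5, arr[mid]=13 -> 13 < 17, search right half
lo=6, hi=6, mid=6, arr[mid]=18 -> 18 > 17, search left half
lo=6 > hi=5, target 17 not found

Binary search determines that 17 is not in the array after 3 comparisons. The search space was exhausted without finding the target.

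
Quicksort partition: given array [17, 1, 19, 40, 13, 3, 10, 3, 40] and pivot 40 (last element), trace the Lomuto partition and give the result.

Lomuto partition with pivot = 40:

Initial array: [17, 1, 19, 40, 13, 3, 10, 3, 40]

arr[0]=17 <= 40: swap with position 0, array becomes [17, 1, 19, 40, 13, 3, 10, 3, 40]
arr[1]=1 <= 40: swap with position 1, array becomes [17, 1, 19, 40, 13, 3, 10, 3, 40]
arr[2]=19 <= 40: swap with position 2, array becomes [17, 1, 19, 40, 13, 3, 10, 3, 40]
arr[3]=40 <= 40: swap with position 3, array becomes [17, 1, 19, 40, 13, 3, 10, 3, 40]
arr[4]=13 <= 40: swap with position 4, array becomes [17, 1, 19, 40, 13, 3, 10, 3, 40]
arr[5]=3 <= 40: swap with position 5, array becomes [17, 1, 19, 40, 13, 3, 10, 3, 40]
arr[6]=10 <= 40: swap with position 6, array becomes [17, 1, 19, 40, 13, 3, 10, 3, 40]
arr[7]=3 <= 40: swap with position 7, array becomes [17, 1, 19, 40, 13, 3, 10, 3, 40]

Place pivot at position 8: [17, 1, 19, 40, 13, 3, 10, 3, 40]
Pivot position: 8

After partitioning with pivot 40, the array becomes [17, 1, 19, 40, 13, 3, 10, 3, 40]. The pivot is placed at index 8. All elements to the left of the pivot are <= 40, and all elements to the right are > 40.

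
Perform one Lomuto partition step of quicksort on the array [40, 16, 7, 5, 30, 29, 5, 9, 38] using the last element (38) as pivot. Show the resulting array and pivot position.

Lomuto partition with pivot = 38:

Initial array: [40, 16, 7, 5, 30, 29, 5, 9, 38]

arr[0]=40 > 38: no swap
arr[1]=16 <= 38: swap with position 0, array becomes [16, 40, 7, 5, 30, 29, 5, 9, 38]
arr[2]=7 <= 38: swap with position 1, array becomes [16, 7, 40, 5, 30, 29, 5, 9, 38]
arr[3]=5 <= 38: swap with position 2, array becomes [16, 7, 5, 40, 30, 29, 5, 9, 38]
arr[4]=30 <= 38: swap with position 3, array becomes [16, 7, 5, 30, 40, 29, 5, 9, 38]
arr[5]=29 <= 38: swap with position 4, array becomes [16, 7, 5, 30, 29, 40, 5, 9, 38]
arr[6]=5 <= 38: swap with position 5, array becomes [16, 7, 5, 30, 29, 5, 40, 9, 38]
arr[7]=9 <= 38: swap with position 6, array becomes [16, 7, 5, 30, 29, 5, 9, 40, 38]

Place pivot at position 7: [16, 7, 5, 30, 29, 5, 9, 38, 40]
Pivot position: 7

After partitioning with pivot 38, the array becomes [16, 7, 5, 30, 29, 5, 9, 38, 40]. The pivot is placed at index 7. All elements to the left of the pivot are <= 38, and all elements to the right are > 38.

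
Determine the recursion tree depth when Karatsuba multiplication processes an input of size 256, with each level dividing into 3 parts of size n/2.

For divide and conquer with division factor 2:

Problem sizes at each level:
Level 0: 256
Level 1: 128
Level 2: 64
Level 3: 32
Level 4: 16
Level 5: 8
Level 6: 4
Level 7: 2
Level 8: 1

The root is level 0 and the size-1 base case is level 8 (the tree spans levels 0 through 8, i.e. 9 levels counting the root), so the depth is the number of divisions: log_2(256) = 8

The recursion tree depth is log_2(256) = 8. At each level, the problem size is divided by 2, so it takes 8 divisions to reduce to a base case of size 1. The algorithm makes 3 recursive calls at each level.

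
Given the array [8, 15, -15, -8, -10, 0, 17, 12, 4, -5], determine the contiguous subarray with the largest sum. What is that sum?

Using Kadane's algorithm on [8, 15, -15, -8, -10, 0, 17, 12, 4, -5]:

Scanning through the array:
Position 1 (value 15): max_ending_here = 23, max_so_far = 23
Position 2 (value -15): max_ending_here = 8, max_so_far = 23
Position 3 (value -8): max_ending_here = 0, max_so_far = 23
Position 4 (value -10): max_ending_here = -10, max_so_far = 23
Position 5 (value 0): max_ending_here = 0, max_so_far = 23
Position 6 (value 17): max_ending_here = 17, max_so_far = 23
Position 7 (value 12): max_ending_here = 29, max_so_far = 29
Position 8 (value 4): max_ending_here = 33, max_so_far = 33
Position 9 (value -5): max_ending_here = 28, max_so_far = 33

Maximum subarray: [0, 17, 12, 4]
Maximum sum: 33

The maximum subarray is [0, 17, 12, 4] with sum 33. This subarray runs from index 5 to index 8.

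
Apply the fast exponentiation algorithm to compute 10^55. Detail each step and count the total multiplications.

Computing 10^55 by squaring (build up from 10^1; each line after the first costs one multiplication):

10^1 = 10
10^2 = (10^1)^2 = 10^2 = 100
10^3 = 10 * 10^2 = 10 * 100 = 1000
10^6 = (10^3)^2 = 1000^2 = 1000000
10^12 = (10^6)^2 = 1000000^2 = 1000000000000
10^13 = 10 * 10^12 = 10 * 1000000000000 = 10000000000000
10^26 = (10^13)^2 = 10000000000000^2 = 100000000000000000000000000
10^27 = 10 * 10^26 = 10 * 100000000000000000000000000 = 1000000000000000000000000000
10^54 = (10^27)^2 = 1000000000000000000000000000^2 = 1000000000000000000000000000000000000000000000000000000
10^55 = 10 * 10^54 = 10 * 1000000000000000000000000000000000000000000000000000000 = 10000000000000000000000000000000000000000000000000000000

Result: 10000000000000000000000000000000000000000000000000000000
Multiplications needed: 9 (9 lines after 10^1)

10^55 = 10000000000000000000000000000000000000000000000000000000. Using exponentiation by squaring, this requires 9 multiplications. The key idea: if the exponent is even, square the half-power; if odd, multiply by the base once.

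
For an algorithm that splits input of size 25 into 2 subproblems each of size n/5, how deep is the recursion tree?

For divide and conquer with division factor 5:

Problem sizes at each level:
Level 0: 25
Level 1: 5
Level 2: 1

The root is level 0 and the size-1 base case is level 2 (the tree spans levels 0 through 2, i.e. 3 levels counting the root), so the depth is the number of divisions: log_5(25) = 2

The recursion tree depth is log_5(25) = 2. At each level, the problem size is divided by 5, so it takes 2 divisions to reduce to a base case of size 1. The algorithm makes 2 recursive calls at each level.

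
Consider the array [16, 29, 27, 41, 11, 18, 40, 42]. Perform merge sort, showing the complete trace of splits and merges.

Merge sort trace:

Split: [16, 29, 27, 41, 11, 18, 40, 42] -> [16, 29, 27, 41] and [11, 18, 40, 42]
  Split: [16, 29, 27, 41] -> [16, 29] and [27, 41]
    Split: [16, 29] -> [16] and [29]
    Merge: [16] + [29] -> [16, 29]
    Split: [27, 41] -> [27] and [41]
    Merge: [27] + [41] -> [27, 41]
  Merge: [16, 29] + [27, 41] -> [16, 27, 29, 41]
  Split: [11, 18, 40, 42] -> [11, 18] and [40, 42]
    Split: [11, 18] -> [11] and [18]
    Merge: [11] + [18] -> [11, 18]
    Split: [40, 42] -> [40] and [42]
    Merge: [40] + [42] -> [40, 42]
  Merge: [11, 18] + [40, 42] -> [11, 18, 40, 42]
Merge: [16, 27, 29, 41] + [11, 18, 40, 42] -> [11, 16, 18, 27, 29, 40, 41, 42]

Final sorted array: [11, 16, 18, 27, 29, 40, 41, 42]

The merge sort proceeds by recursively splitting the array and merging sorted halves.
After all merges, the sorted array is [11, 16, 18, 27, 29, 40, 41, 42].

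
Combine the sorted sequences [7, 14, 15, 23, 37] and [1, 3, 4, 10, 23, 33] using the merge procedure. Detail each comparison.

Merging process:

Compare 7 vs 1: take 1 from right. Merged: [1]
Compare 7 vs 3: take 3 from right. Merged: [1, 3]
Compare 7 vs 4: take 4 from right. Merged: [1, 3, 4]
Compare 7 vs 10: take 7 from left. Merged: [1, 3, 4, 7]
Compare 14 vs 10: take 10 from right. Merged: [1, 3, 4, 7, 10]
Compare 14 vs 23: take 14 from left. Merged: [1, 3, 4, 7, 10, 14]
Compare 15 vs 23: take 15 from left. Merged: [1, 3, 4, 7, 10, 14, 15]
Compare 23 vs 23: take 23 from left. Merged: [1, 3, 4, 7, 10, 14, 15, 23]
Compare 37 vs 23: take 23 from right. Merged: [1, 3, 4, 7, 10, 14, 15, 23, 23]
Compare 37 vs 33: take 33 from right. Merged: [1, 3, 4, 7, 10, 14, 15, 23, 23, 33]
Append remaining from left: [37]. Merged: [1, 3, 4, 7, 10, 14, 15, 23, 23, 33, 37]

Final merged array: [1, 3, 4, 7, 10, 14, 15, 23, 23, 33, 37]
Total comparisons: 10

The merged array is [1, 3, 4, 7, 10, 14, 15, 23, 23, 33, 37], requiring 10 comparisons. The merge step runs in O(n) time where n is the total number of elements.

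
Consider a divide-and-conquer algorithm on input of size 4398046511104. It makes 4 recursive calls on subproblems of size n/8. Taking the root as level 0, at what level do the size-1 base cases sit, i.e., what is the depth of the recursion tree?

For divide and conquer with division factor 8:

Problem sizes at each level:
Level 0: 4398046511104
Level 1: 549755813888
Level 2: 68719476736
Level 3: 8589934592
Level 4: 1073741824
Level 5: 134217728
Level 6: 16777216
Level 7: 2097152
Level 8: 262144
Level 9: 32768
Level 10: 4096
Level 11: 512
Level 12: 64
Level 13: 8
Level 14: 1

The root is level 0 and the size-1 base case is level 14 (the tree spans levels 0 through 14, i.e. 15 levels counting the root), so the depth is the number of divisions: log_8(4398046511104) = 14

The recursion tree depth is log_8(4398046511104) = 14. At each level, the problem size is divided by 8, so it takes 14 divisions to reduce to a base case of size 1. The algorithm makes 4 recursive calls at each level.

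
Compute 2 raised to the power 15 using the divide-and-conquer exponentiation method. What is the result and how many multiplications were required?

Computing 2^15 by squaring (build up from 2^1; each line after the first costs one multiplication):

2^1 = 2
2^2 = (2^1)^2 = 2^2 = 4
2^3 = 2 * 2^2 = 2 * 4 = 8
2^6 = (2^3)^2 = 8^2 = 64
2^7 = 2 * 2^6 = 2 * 64 = 128
2^14 = (2^7)^2 = 128^2 = 16384
2^15 = 2 * 2^14 = 2 * 16384 = 32768

Result: 32768
Multiplications needed: 6 (6 lines after 2^1)

2^15 = 32768. Using exponentiation by squaring, this requires 6 multiplications. The key idea: if the exponent is even, square the half-power; if odd, multiply by the base once.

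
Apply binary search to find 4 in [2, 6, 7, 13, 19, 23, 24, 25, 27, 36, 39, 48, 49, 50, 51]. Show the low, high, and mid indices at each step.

Binary search for 4 in [2, 6, 7, 13, 19, 23, 24, 25, 27, 36, 39, 48, 49, 50, 51]:

lo=0, hi=14, mid=7, arr[mid]=25 -> 25 > 4, search left half
lo=0, hi=6, mid=3, arr[mid]=13 -> 13 > 4, search left half
lo=0, hi=2, mid=1, arr[mid]=6 -> 6 > 4, search left half
lo=0, hi=0, mid=0, arr[mid]=2 -> 2 < 4, search right half
lo=1 > hi=0, target 4 not found

Binary search determines that 4 is not in the array after 4 comparisons. The search space was exhausted without finding the target.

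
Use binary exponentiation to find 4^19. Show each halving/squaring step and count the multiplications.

Computing 4^19 by squaring (build up from 4^1; each line after the first costs one multiplication):

4^1 = 4
4^2 = (4^1)^2 = 4^2 = 16
4^4 = (4^2)^2 = 16^2 = 256
4^8 = (4^4)^2 = 256^2 = 65536
4^9 = 4 * 4^8 = 4 * 65536 = 262144
4^18 = (4^9)^2 = 262144^2 = 68719476736
4^19 = 4 * 4^18 = 4 * 68719476736 = 274877906944

Result: 274877906944
Multiplications needed: 6 (6 lines after 4^1)

4^19 = 274877906944. Using exponentiation by squaring, this requires 6 multiplications. The key idea: if the exponent is even, square the half-power; if odd, multiply by the base once.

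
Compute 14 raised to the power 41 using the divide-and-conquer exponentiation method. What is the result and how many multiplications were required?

Computing 14^41 by squaring (build up from 14^1; each line after the first costs one multiplication):

14^1 = 14
14^2 = (14^1)^2 = 14^2 = 196
14^4 = (14^2)^2 = 196^2 = 38416
14^5 = 14 * 14^4 = 14 * 38416 = 537824
14^10 = (14^5)^2 = 537824^2 = 289254654976
14^20 = (14^10)^2 = 289254654976^2 = 83668255425284801560576
14^40 = (14^20)^2 = 83668255425284801560576^2 = 7000376965910699630056503868178506524997451776
14^41 = 14 * 14^40 = 14 * 7000376965910699630056503868178506524997451776 = 98005277522749794820791054154499091349964324864

Result: 98005277522749794820791054154499091349964324864
Multiplications needed: 7 (7 lines after 14^1)

14^41 = 98005277522749794820791054154499091349964324864. Using exponentiation by squaring, this requires 7 multiplications. The key idea: if the exponent is even, square the half-power; if odd, multiply by the base once.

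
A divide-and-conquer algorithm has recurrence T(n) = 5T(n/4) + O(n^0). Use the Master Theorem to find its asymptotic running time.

Master Theorem for T(n) = 5T(n/4) + O(n^0):

a = 5, b = 4, c = 0
log_b(a) = log_4(5) = 1.1610

Case 1: c = 0 < log_4(5) = 1.1610
T(n) = O(n^(log_4 5))

For T(n) = 5T(n/4) + O(n^0): log_4(5) = 1.1610. This is Case 1 of the Master Theorem (c < log_b(a), work dominated by leaves), giving O(n^(log_4 5)).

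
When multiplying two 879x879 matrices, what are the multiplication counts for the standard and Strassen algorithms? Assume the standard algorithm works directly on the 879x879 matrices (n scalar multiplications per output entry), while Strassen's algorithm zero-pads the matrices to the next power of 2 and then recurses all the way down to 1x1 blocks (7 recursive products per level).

Matrix multiplication for 879x879 matrices:

Strassen's algorithm requires power-of-2 dimensions. Pad 879x879 to 1024x1024 (next power of 2).

Standard algorithm: 879^3 = 679151439 multiplications
Strassen's algorithm: 7^(log2(1024)) = 7^10 = 282475249 multiplications
Savings: 679151439 - 282475249 = 396676190 multiplications

Standard: 679151439 multiplications (879^3). Strassen: 282475249 multiplications (7^10, after padding to 1024x1024). Strassen reduces 8 recursive multiplications to 7 at each level.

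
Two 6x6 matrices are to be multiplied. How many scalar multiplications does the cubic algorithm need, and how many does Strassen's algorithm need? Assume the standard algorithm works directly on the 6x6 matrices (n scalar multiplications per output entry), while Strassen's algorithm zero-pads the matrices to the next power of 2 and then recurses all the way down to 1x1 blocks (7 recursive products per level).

Matrix multiplication for 6x6 matrices:

Strassen's algorithm requires power-of-2 dimensions. Pad 6x6 to 8x8 (next power of 2).

Standard algorithm: 6^3 = 216 multiplications
Strassen's algorithm: 7^(log2(8)) = 7^3 = 343 multiplications
Difference: 216 - 343 = -127 (Strassen uses MORE here due to padding overhead — for small or just-over-power-of-2 n, padding can outweigh the per-level savings)

Standard: 216 multiplications (6^3). Strassen: 343 multiplications (7^3, after padding to 8x8). Strassen reduces 8 recursive multiplications to 7 at each level.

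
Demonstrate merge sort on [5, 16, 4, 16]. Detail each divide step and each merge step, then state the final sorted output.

Merge sort trace:

Split: [5, 16, 4, 16] -> [5, 16] and [4, 16]
  Split: [5, 16] -> [5] and [16]
  Merge: [5] + [16] -> [5, 16]
  Split: [4, 16] -> [4] and [16]
  Merge: [4] + [16] -> [4, 16]
Merge: [5, 16] + [4, 16] -> [4, 5, 16, 16]

Final sorted array: [4, 5, 16, 16]

The merge sort proceeds by recursively splitting the array and merging sorted halves.
After all merges, the sorted array is [4, 5, 16, 16].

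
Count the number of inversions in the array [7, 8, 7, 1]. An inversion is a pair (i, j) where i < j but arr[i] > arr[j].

Finding inversions in [7, 8, 7, 1]:

(0, 3): arr[0]=7 > arr[3]=1
(1, 2): arr[1]=8 > arr[2]=7
(1, 3): arr[1]=8 > arr[3]=1
(2, 3): arr[2]=7 > arr[3]=1

Total inversions: 4

The array has 4 inversion(s): (0,3), (1,2), (1,3), (2,3). Each pair (i,j) satisfies i < j and arr[i] > arr[j].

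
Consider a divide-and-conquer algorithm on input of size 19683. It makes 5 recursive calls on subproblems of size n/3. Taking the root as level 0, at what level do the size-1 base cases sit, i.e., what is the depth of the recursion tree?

For divide and conquer with division factor 3:

Problem sizes at each level:
Level 0: 19683
Level 1: 6561
Level 2: 2187
Level 3: 729
Level 4: 243
Level 5: 81
Level 6: 27
Level 7: 9
Level 8: 3
Level 9: 1

The root is level 0 and the size-1 base case is level 9 (the tree spans levels 0 through 9, i.e. 10 levels counting the root), so the depth is the number of divisions: log_3(19683) = 9

The recursion tree depth is log_3(19683) = 9. At each level, the problem size is divided by 3, so it takes 9 divisions to reduce to a base case of size 1. The algorithm makes 5 recursive calls at each level.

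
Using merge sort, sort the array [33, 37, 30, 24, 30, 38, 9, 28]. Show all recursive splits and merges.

Merge sort trace:

Split: [33, 37, 30, 24, 30, 38, 9, 28] -> [33, 37, 30, 24] and [30, 38, 9, 28]
  Split: [33, 37, 30, 24] -> [33, 37] and [30, 24]
    Split: [33, 37] -> [33] and [37]
    Merge: [33] + [37] -> [33, 37]
    Split: [30, 24] -> [30] and [24]
    Merge: [30] + [24] -> [24, 30]
  Merge: [33, 37] + [24, 30] -> [24, 30, 33, 37]
  Split: [30, 38, 9, 28] -> [30, 38] and [9, 28]
    Split: [30, 38] -> [30] and [38]
    Merge: [30] + [38] -> [30, 38]
    Split: [9, 28] -> [9] and [28]
    Merge: [9] + [28] -> [9, 28]
  Merge: [30, 38] + [9, 28] -> [9, 28, 30, 38]
Merge: [24, 30, 33, 37] + [9, 28, 30, 38] -> [9, 24, 28, 30, 30, 33, 37, 38]

Final sorted array: [9, 24, 28, 30, 30, 33, 37, 38]

The merge sort proceeds by recursively splitting the array and merging sorted halves.
After all merges, the sorted array is [9, 24, 28, 30, 30, 33, 37, 38].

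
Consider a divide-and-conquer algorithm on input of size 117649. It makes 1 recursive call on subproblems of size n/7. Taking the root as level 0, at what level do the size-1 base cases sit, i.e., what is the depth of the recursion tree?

For divide and conquer with division factor 7:

Problem sizes at each level:
Level 0: 117649
Level 1: 16807
Level 2: 2401
Level 3: 343
Level 4: 49
Level 5: 7
Level 6: 1

The root is level 0 and the size-1 base case is level 6 (the tree spans levels 0 through 6, i.e. 7 levels counting the root), so the depth is the number of divisions: log_7(117649) = 6

The recursion tree depth is log_7(117649) = 6. At each level, the problem size is divided by 7, so it takes 6 divisions to reduce to a base case of size 1. The algorithm makes 1 recursive call at each level.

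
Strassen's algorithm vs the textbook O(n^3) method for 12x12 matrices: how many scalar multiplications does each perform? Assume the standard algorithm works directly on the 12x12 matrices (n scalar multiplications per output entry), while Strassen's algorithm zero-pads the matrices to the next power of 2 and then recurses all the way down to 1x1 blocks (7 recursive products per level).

Matrix multiplication for 12x12 matrices:

Strassen's algorithm requires power-of-2 dimensions. Pad 12x12 to 16x16 (next power of 2).

Standard algorithm: 12^3 = 1728 multiplications
Strassen's algorithm: 7^(log2(16)) = 7^4 = 2401 multiplications
Difference: 1728 - 2401 = -673 (Strassen uses MORE here due to padding overhead — for small or just-over-power-of-2 n, padding can outweigh the per-level savings)

Standard: 1728 multiplications (12^3). Strassen: 2401 multiplications (7^4, after padding to 16x16). Strassen reduces 8 recursive multiplications to 7 at each level.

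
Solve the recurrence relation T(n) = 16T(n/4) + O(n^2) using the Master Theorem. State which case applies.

Master Theorem for T(n) = 16T(n/4) + O(n^2):

a = 16, b = 4, c = 2
log_b(a) = log_4(16) = 2.0000

Case 2: c = 2 = log_4(16) = 2.0000
T(n) = O(n^2 log n) = O(n^2 log n)

For T(n) = 16T(n/4) + O(n^2): log_4(16) = 2.0000. This is Case 2 of the Master Theorem (c = log_b(a), equal work at all levels), giving O(n^2 log n).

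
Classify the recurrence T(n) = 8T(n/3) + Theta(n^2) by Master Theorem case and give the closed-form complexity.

Master Theorem for T(n) = 8T(n/3) + O(n^2):

a = 8, b = 3, c = 2
log_b(a) = log_3(8) = 1.8928

Case 3: c = 2 > log_3(8) = 1.8928
T(n) = O(n^2) = O(n^2)

For T(n) = 8T(n/3) + O(n^2): log_3(8) = 1.8928. This is Case 3 of the Master Theorem (c > log_b(a), work dominated by root), giving O(n^2).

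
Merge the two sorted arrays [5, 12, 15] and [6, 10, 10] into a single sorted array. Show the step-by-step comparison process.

Merging process:

Compare 5 vs 6: take 5 from left. Merged: [5]
Compare 12 vs 6: take 6 from right. Merged: [5, 6]
Compare 12 vs 10: take 10 from right. Merged: [5, 6, 10]
Compare 12 vs 10: take 10 from right. Merged: [5, 6, 10, 10]
Append remaining from left: [12, 15]. Merged: [5, 6, 10, 10, 12, 15]

Final merged array: [5, 6, 10, 10, 12, 15]
Total comparisons: 4

The merged array is [5, 6, 10, 10, 12, 15], requiring 4 comparisons. The merge step runs in O(n) time where n is the total number of elements.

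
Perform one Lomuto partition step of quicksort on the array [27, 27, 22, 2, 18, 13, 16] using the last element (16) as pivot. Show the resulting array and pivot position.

Lomuto partition with pivot = 16:

Initial array: [27, 27, 22, 2, 18, 13, 16]

arr[0]=27 > 16: no swap
arr[1]=27 > 16: no swap
arr[2]=22 > 16: no swap
arr[3]=2 <= 16: swap with position 0, array becomes [2, 27, 22, 27, 18, 13, 16]
arr[4]=18 > 16: no swap
arr[5]=13 <= 16: swap with position 1, array becomes [2, 13, 22, 27, 18, 27, 16]

Place pivot at position 2: [2, 13, 16, 27, 18, 27, 22]
Pivot position: 2

After partitioning with pivot 16, the array becomes [2, 13, 16, 27, 18, 27, 22]. The pivot is placed at index 2. All elements to the left of the pivot are <= 16, and all elements to the right are > 16.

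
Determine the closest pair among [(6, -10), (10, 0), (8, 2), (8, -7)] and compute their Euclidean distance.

Computing all pairwise distances among 4 points:

d((6, -10), (10, 0)) = 10.7703
d((6, -10), (8, 2)) = 12.1655
d((6, -10), (8, -7)) = 3.6056
d((10, 0), (8, 2)) = 2.8284 <-- minimum
d((10, 0), (8, -7)) = 7.2801
d((8, 2), (8, -7)) = 9.0

Closest pair: (10, 0) and (8, 2) with distance 2.8284

The closest pair is (10, 0) and (8, 2) with Euclidean distance 2.8284. For 4 points, brute-force pairwise comparison is shown above. For large n, the divide-and-conquer algorithm (sort by x, recurse on halves, check the dividing strip) achieves O(n log n).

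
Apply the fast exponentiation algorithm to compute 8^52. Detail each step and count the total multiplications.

Computing 8^52 by squaring (build up from 8^1; each line after the first costs one multiplication):

8^1 = 8
8^2 = (8^1)^2 = 8^2 = 64
8^3 = 8 * 8^2 = 8 * 64 = 512
8^6 = (8^3)^2 = 512^2 = 262144
8^12 = (8^6)^2 = 262144^2 = 68719476736
8^13 = 8 * 8^12 = 8 * 68719476736 = 549755813888
8^26 = (8^13)^2 = 549755813888^2 = 302231454903657293676544
8^52 = (8^26)^2 = 302231454903657293676544^2 = 91343852333181432387730302044767688728495783936

Result: 91343852333181432387730302044767688728495783936
Multiplications needed: 7 (7 lines after 8^1)

8^52 = 91343852333181432387730302044767688728495783936. Using exponentiation by squaring, this requires 7 multiplications. The key idea: if the exponent is even, square the half-power; if odd, multiply by the base once.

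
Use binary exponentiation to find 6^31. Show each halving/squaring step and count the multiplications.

Computing 6^31 by squaring (build up from 6^1; each line after the first costs one multiplication):

6^1 = 6
6^2 = (6^1)^2 = 6^2 = 36
6^3 = 6 * 6^2 = 6 * 36 = 216
6^6 = (6^3)^2 = 216^2 = 46656
6^7 = 6 * 6^6 = 6 * 46656 = 279936
6^14 = (6^7)^2 = 279936^2 = 78364164096
6^15 = 6 * 6^14 = 6 * 78364164096 = 470184984576
6^30 = (6^15)^2 = 470184984576^2 = 221073919720733357899776
6^31 = 6 * 6^30 = 6 * 221073919720733357899776 = 1326443518324400147398656

Result: 1326443518324400147398656
Multiplications needed: 8 (8 lines after 6^1)

6^31 = 1326443518324400147398656. Using exponentiation by squaring, this requires 8 multiplications. The key idea: if the exponent is even, square the half-power; if odd, multiply by the base once.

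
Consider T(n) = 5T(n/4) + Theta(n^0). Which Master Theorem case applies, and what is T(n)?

Master Theorem for T(n) = 5T(n/4) + O(n^0):

a = 5, b = 4, c = 0
log_b(a) = log_4(5) = 1.1610

Case 1: c = 0 < log_4(5) = 1.1610
T(n) = O(n^(log_4 5))

For T(n) = 5T(n/4) + O(n^0): log_4(5) = 1.1610. This is Case 1 of the Master Theorem (c < log_b(a), work dominated by leaves), giving O(n^(log_4 5)).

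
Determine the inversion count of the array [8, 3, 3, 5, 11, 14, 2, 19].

Finding inversions in [8, 3, 3, 5, 11, 14, 2, 19]:

(0, 1): arr[0]=8 > arr[1]=3
(0, 2): arr[0]=8 > arr[2]=3
(0, 3): arr[0]=8 > arr[3]=5
(0, 6): arr[0]=8 > arr[6]=2
(1, 6): arr[1]=3 > arr[6]=2
(2, 6): arr[2]=3 > arr[6]=2
(3, 6): arr[3]=5 > arr[6]=2
(4, 6): arr[4]=11 > arr[6]=2
(5, 6): arr[5]=14 > arr[6]=2

Total inversions: 9

The array has 9 inversion(s): (0,1), (0,2), (0,3), (0,6), (1,6), (2,6), (3,6), (4,6), (5,6). Each pair (i,j) satisfies i < j and arr[i] > arr[j].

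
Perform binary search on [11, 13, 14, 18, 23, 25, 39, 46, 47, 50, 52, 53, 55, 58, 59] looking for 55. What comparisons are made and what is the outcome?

Binary search for 55 in [11, 13, 14, 18, 23, 25, 39, 46, 47, 50, 52, 53, 55, 58, 59]:

lo=0, hi=14, mid=7, arr[mid]=46 -> 46 < 55, search right half
lo=8, hi=14, mid=11, arr[mid]=53 -> 53 < 55, search right half
lo=12, hi=14, mid=13, arr[mid]=58 -> 58 > 55, search left half
lo=12, hi=12, mid=12, arr[mid]=55 -> Found target at index 12!

Binary search finds 55 at index 12 after 4 comparisons. The search repeatedly halves the search space by comparing with the middle element.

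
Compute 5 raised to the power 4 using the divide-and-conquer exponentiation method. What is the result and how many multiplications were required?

Computing 5^4 by squaring (build up from 5^1; each line after the first costs one multiplication):

5^1 = 5
5^2 = (5^1)^2 = 5^2 = 25
5^4 = (5^2)^2 = 25^2 = 625

Result: 625
Multiplications needed: 2 (2 lines after 5^1)

5^4 = 625. Using exponentiation by squaring, this requires 2 multiplications. The key idea: if the exponent is even, square the half-power; if odd, multiply by the base once.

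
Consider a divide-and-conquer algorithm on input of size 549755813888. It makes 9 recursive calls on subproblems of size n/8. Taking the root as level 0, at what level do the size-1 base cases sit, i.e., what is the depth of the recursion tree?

For divide and conquer with division factor 8:

Problem sizes at each level:
Level 0: 549755813888
Level 1: 68719476736
Level 2: 8589934592
Level 3: 1073741824
Level 4: 134217728
Level 5: 16777216
Level 6: 2097152
Level 7: 262144
Level 8: 32768
Level 9: 4096
Level 10: 512
Level 11: 64
Level 12: 8
Level 13: 1

The root is level 0 and the size-1 base case is level 13 (the tree spans levels 0 through 13, i.e. 14 levels counting the root), so the depth is the number of divisions: log_8(549755813888) = 13

The recursion tree depth is log_8(549755813888) = 13. At each level, the problem size is divided by 8, so it takes 13 divisions to reduce to a base case of size 1. The algorithm makes 9 recursive calls at each level.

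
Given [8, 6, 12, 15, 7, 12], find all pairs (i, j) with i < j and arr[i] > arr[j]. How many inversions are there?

Finding inversions in [8, 6, 12, 15, 7, 12]:

(0, 1): arr[0]=8 > arr[1]=6
(0, 4): arr[0]=8 > arr[4]=7
(2, 4): arr[2]=12 > arr[4]=7
(3, 4): arr[3]=15 > arr[4]=7
(3, 5): arr[3]=15 > arr[5]=12

Total inversions: 5

The array has 5 inversion(s): (0,1), (0,4), (2,4), (3,4), (3,5). Each pair (i,j) satisfies i < j and arr[i] > arr[j].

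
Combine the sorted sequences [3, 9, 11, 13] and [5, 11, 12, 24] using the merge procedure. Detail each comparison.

Merging process:

Compare 3 vs 5: take 3 from left. Merged: [3]
Compare 9 vs 5: take 5 from right. Merged: [3, 5]
Compare 9 vs 11: take 9 from left. Merged: [3, 5, 9]
Compare 11 vs 11: take 11 from left. Merged: [3, 5, 9, 11]
Compare 13 vs 11: take 11 from right. Merged: [3, 5, 9, 11, 11]
Compare 13 vs 12: take 12 from right. Merged: [3, 5, 9, 11, 11, 12]
Compare 13 vs 24: take 13 from left. Merged: [3, 5, 9, 11, 11, 12, 13]
Append remaining from right: [24]. Merged: [3, 5, 9, 11, 11, 12, 13, 24]

Final merged array: [3, 5, 9, 11, 11, 12, 13, 24]
Total comparisons: 7

The merged array is [3, 5, 9, 11, 11, 12, 13, 24], requiring 7 comparisons. The merge step runs in O(n) time where n is the total number of elements.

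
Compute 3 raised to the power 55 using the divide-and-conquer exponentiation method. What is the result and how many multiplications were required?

Computing 3^55 by squaring (build up from 3^1; each line after the first costs one multiplication):

3^1 = 3
3^2 = (3^1)^2 = 3^2 = 9
3^3 = 3 * 3^2 = 3 * 9 = 27
3^6 = (3^3)^2 = 27^2 = 729
3^12 = (3^6)^2 = 729^2 = 531441
3^13 = 3 * 3^12 = 3 * 531441 = 1594323
3^26 = (3^13)^2 = 1594323^2 = 2541865828329
3^27 = 3 * 3^26 = 3 * 2541865828329 = 7625597484987
3^54 = (3^27)^2 = 7625597484987^2 = 58149737003040059690390169
3^55 = 3 * 3^54 = 3 * 58149737003040059690390169 = 174449211009120179071170507

Result: 174449211009120179071170507
Multiplications needed: 9 (9 lines after 3^1)

3^55 = 174449211009120179071170507. Using exponentiation by squaring, this requires 9 multiplications. The key idea: if the exponent is even, square the half-power; if odd, multiply by the base once.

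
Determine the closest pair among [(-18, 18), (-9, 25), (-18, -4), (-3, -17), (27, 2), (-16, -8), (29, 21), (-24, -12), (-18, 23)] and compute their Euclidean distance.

Computing all pairwise distances among 9 points:

d((-18, 18), (-9, 25)) = 11.4018
d((-18, 18), (-18, -4)) = 22.0
d((-18, 18), (-3, -17)) = 38.0789
d((-18, 18), (27, 2)) = 47.7598
d((-18, 18), (-16, -8)) = 26.0768
d((-18, 18), (29, 21)) = 47.0956
d((-18, 18), (-24, -12)) = 30.5941
d((-18, 18), (-18, 23)) = 5.0
d((-9, 25), (-18, -4)) = 30.3645
d((-9, 25), (-3, -17)) = 42.4264
d((-9, 25), (27, 2)) = 42.72
d((-9, 25), (-16, -8)) = 33.7343
d((-9, 25), (29, 21)) = 38.2099
d((-9, 25), (-24, -12)) = 39.9249
d((-9, 25), (-18, 23)) = 9.2195
d((-18, -4), (-3, -17)) = 19.8494
d((-18, -4), (27, 2)) = 45.3982
d((-18, -4), (-16, -8)) = 4.4721 <-- minimum
d((-18, -4), (29, 21)) = 53.2353
d((-18, -4), (-24, -12)) = 10.0
d((-18, -4), (-18, 23)) = 27.0
d((-3, -17), (27, 2)) = 35.5106
d((-3, -17), (-16, -8)) = 15.8114
d((-3, -17), (29, 21)) = 49.679
d((-3, -17), (-24, -12)) = 21.587
d((-3, -17), (-18, 23)) = 42.72
d((27, 2), (-16, -8)) = 44.1475
d((27, 2), (29, 21)) = 19.105
d((27, 2), (-24, -12)) = 52.8867
d((27, 2), (-18, 23)) = 49.6588
d((-16, -8), (29, 21)) = 53.535
d((-16, -8), (-24, -12)) = 8.9443
d((-16, -8), (-18, 23)) = 31.0644
d((29, 21), (-24, -12)) = 62.434
d((29, 21), (-18, 23)) = 47.0425
d((-24, -12), (-18, 23)) = 35.5106

Closest pair: (-18, -4) and (-16, -8) with distance 4.4721

The closest pair is (-18, -4) and (-16, -8) with Euclidean distance 4.4721. For 9 points, brute-force pairwise comparison is shown above. For large n, the divide-and-conquer algorithm (sort by x, recurse on halves, check the dividing strip) achieves O(n log n).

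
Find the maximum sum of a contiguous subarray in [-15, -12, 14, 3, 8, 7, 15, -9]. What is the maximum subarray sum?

Using Kadane's algorithm on [-15, -12, 14, 3, 8, 7, 15, -9]:

Scanning through the array:
Position 1 (value -12): max_ending_here = -12, max_so_far = -12
Position 2 (value 14): max_ending_here = 14, max_so_far = 14
Position 3 (value 3): max_ending_here = 17, max_so_far = 17
Position 4 (value 8): max_ending_here = 25, max_so_far = 25
Position 5 (value 7): max_ending_here = 32, max_so_far = 32
Position 6 (value 15): max_ending_here = 47, max_so_far = 47
Position 7 (value -9): max_ending_here = 38, max_so_far = 47

Maximum subarray: [14, 3, 8, 7, 15]
Maximum sum: 47

The maximum subarray is [14, 3, 8, 7, 15] with sum 47. This subarray runs from index 2 to index 6.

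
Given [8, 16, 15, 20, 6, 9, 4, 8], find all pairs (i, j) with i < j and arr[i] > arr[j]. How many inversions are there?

Finding inversions in [8, 16, 15, 20, 6, 9, 4, 8]:

(0, 4): arr[0]=8 > arr[4]=6
(0, 6): arr[0]=8 > arr[6]=4
(1, 2): arr[1]=16 > arr[2]=15
(1, 4): arr[1]=16 > arr[4]=6
(1, 5): arr[1]=16 > arr[5]=9
(1, 6): arr[1]=16 > arr[6]=4
(1, 7): arr[1]=16 > arr[7]=8
(2, 4): arr[2]=15 > arr[4]=6
(2, 5): arr[2]=15 > arr[5]=9
(2, 6): arr[2]=15 > arr[6]=4
(2, 7): arr[2]=15 > arr[7]=8
(3, 4): arr[3]=20 > arr[4]=6
(3, 5): arr[3]=20 > arr[5]=9
(3, 6): arr[3]=20 > arr[6]=4
(3, 7): arr[3]=20 > arr[7]=8
(4, 6): arr[4]=6 > arr[6]=4
(5, 6): arr[5]=9 > arr[6]=4
(5, 7): arr[5]=9 > arr[7]=8

Total inversions: 18

The array has 18 inversion(s): (0,4), (0,6), (1,2), (1,4), (1,5), (1,6), (1,7), (2,4), (2,5), (2,6), (2,7), (3,4), (3,5), (3,6), (3,7), (4,6), (5,6), (5,7). Each pair (i,j) satisfies i < j and arr[i] > arr[j].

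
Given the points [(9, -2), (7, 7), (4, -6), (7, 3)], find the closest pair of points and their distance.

Computing all pairwise distances among 4 points:

d((9, -2), (7, 7)) = 9.2195
d((9, -2), (4, -6)) = 6.4031
d((9, -2), (7, 3)) = 5.3852
d((7, 7), (4, -6)) = 13.3417
d((7, 7), (7, 3)) = 4.0 <-- minimum
d((4, -6), (7, 3)) = 9.4868

Closest pair: (7, 7) and (7, 3) with distance 4.0

The closest pair is (7, 7) and (7, 3) with Euclidean distance 4.0. For 4 points, brute-force pairwise comparison is shown above. For large n, the divide-and-conquer algorithm (sort by x, recurse on halves, check the dividing strip) achieves O(n log n).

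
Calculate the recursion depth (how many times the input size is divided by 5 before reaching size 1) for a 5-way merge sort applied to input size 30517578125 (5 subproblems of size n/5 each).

For divide and conquer with division factor 5:

Problem sizes at each level:
Level 0: 30517578125
Level 1: 6103515625
Level 2: 1220703125
Level 3: 244140625
Level 4: 48828125
Level 5: 9765625
Level 6: 1953125
Level 7: 390625
Level 8: 78125
Level 9: 15625
Level 10: 3125
Level 11: 625
Level 12: 125
Level 13: 25
Level 14: 5
Level 15: 1

The root is level 0 and the size-1 base case is level 15 (the tree spans levels 0 through 15, i.e. 16 levels counting the root), so the depth is the number of divisions: log_5(30517578125) = 15

The recursion tree depth is log_5(30517578125) = 15. At each level, the problem size is divided by 5, so it takes 15 divisions to reduce to a base case of size 1. The algorithm makes 5 recursive calls at each level.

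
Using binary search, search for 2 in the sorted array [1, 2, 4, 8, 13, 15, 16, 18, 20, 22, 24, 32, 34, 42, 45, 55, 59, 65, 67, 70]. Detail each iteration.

Binary search for 2 in [1, 2, 4, 8, 13, 15, 16, 18, 20, 22, 24, 32, 34, 42, 45, 55, 59, 65, 67, 70]:

lo=0, hi=19, mid=9, arr[mid]=22 -> 22 > 2, search left half
lo=0, hi=8, mid=4, arr[mid]=13 -> 13 > 2, search left half
lo=0, hi=3, mid=1, arr[mid]=2 -> Found target at index 1!

Binary search finds 2 at index 1 after 3 comparisons. The search repeatedly halves the search space by comparing with the middle element.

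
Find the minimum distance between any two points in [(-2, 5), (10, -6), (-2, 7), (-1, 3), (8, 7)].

Computing all pairwise distances among 5 points:

d((-2, 5), (10, -6)) = 16.2788
d((-2, 5), (-2, 7)) = 2.0 <-- minimum
d((-2, 5), (-1, 3)) = 2.2361
d((-2, 5), (8, 7)) = 10.198
d((10, -6), (-2, 7)) = 17.6918
d((10, -6), (-1, 3)) = 14.2127
d((10, -6), (8, 7)) = 13.1529
d((-2, 7), (-1, 3)) = 4.1231
d((-2, 7), (8, 7)) = 10.0
d((-1, 3), (8, 7)) = 9.8489

Closest pair: (-2, 5) and (-2, 7) with distance 2.0

The closest pair is (-2, 5) and (-2, 7) with Euclidean distance 2.0. For 5 points, brute-force pairwise comparison is shown above. For large n, the divide-and-conquer algorithm (sort by x, recurse on halves, check the dividing strip) achieves O(n log n).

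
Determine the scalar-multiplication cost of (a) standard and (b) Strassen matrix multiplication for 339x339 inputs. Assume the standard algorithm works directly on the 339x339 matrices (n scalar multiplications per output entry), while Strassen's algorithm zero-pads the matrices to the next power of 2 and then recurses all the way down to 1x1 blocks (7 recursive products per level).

Matrix multiplication for 339x339 matrices:

Strassen's algorithm requires power-of-2 dimensions. Pad 339x339 to 512x512 (next power of 2).

Standard algorithm: 339^3 = 38958219 multiplications
Strassen's algorithm: 7^(log2(512)) = 7^9 = 40353607 multiplications
Difference: 38958219 - 40353607 = -1395388 (Strassen uses MORE here due to padding overhead — for small or just-over-power-of-2 n, padding can outweigh the per-level savings)

Standard: 38958219 multiplications (339^3). Strassen: 40353607 multiplications (7^9, after padding to 512x512). Strassen reduces 8 recursive multiplications to 7 at each level.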